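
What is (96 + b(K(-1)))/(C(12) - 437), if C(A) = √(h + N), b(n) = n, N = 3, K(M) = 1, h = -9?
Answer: -42389/190975 - 97*I*√6/190975 ≈ -0.22196 - 0.0012441*I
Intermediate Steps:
C(A) = I*√6 (C(A) = √(-9 + 3) = √(-6) = I*√6)
(96 + b(K(-1)))/(C(12) - 437) = (96 + 1)/(I*√6 - 437) = 97/(-437 + I*√6)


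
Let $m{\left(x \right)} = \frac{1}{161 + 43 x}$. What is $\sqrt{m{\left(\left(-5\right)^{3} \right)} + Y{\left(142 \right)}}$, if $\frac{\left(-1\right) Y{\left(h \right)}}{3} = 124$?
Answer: $\frac{i \sqrt{10113121326}}{5214} \approx 19.287 i$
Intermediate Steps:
$Y{\left(h \right)} = -372$ ($Y{\left(h \right)} = \left(-3\right) 124 = -372$)
$\sqrt{m{\left(\left(-5\right)^{3} \right)} + Y{\left(142 \right)}} = \sqrt{\frac{1}{161 + 43 \left(-5\right)^{3}} - 372} = \sqrt{\frac{1}{161 + 43 \left(-125\right)} - 372} = \sqrt{\frac{1}{161 - 5375} - 372} = \sqrt{\frac{1}{-5214} - 372} = \sqrt{- \frac{1}{5214} - 372} = \sqrt{- \frac{1939609}{5214}} = \frac{i \sqrt{10113121326}}{5214}$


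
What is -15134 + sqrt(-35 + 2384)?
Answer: -15134 + 9*sqrt(29) ≈ -15086.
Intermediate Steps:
-15134 + sqrt(-35 + 2384) = -15134 + sqrt(2349) = -15134 + 9*sqrt(29)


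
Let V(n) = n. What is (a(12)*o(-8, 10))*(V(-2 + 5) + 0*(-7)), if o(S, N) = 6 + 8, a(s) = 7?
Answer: 294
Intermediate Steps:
o(S, N) = 14
(a(12)*o(-8, 10))*(V(-2 + 5) + 0*(-7)) = (7*14)*((-2 + 5) + 0*(-7)) = 98*(3 + 0) = 98*3 = 294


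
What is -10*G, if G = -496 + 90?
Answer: 4060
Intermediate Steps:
G = -406
-10*G = -10*(-406) = 4060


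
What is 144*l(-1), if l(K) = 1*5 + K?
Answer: 576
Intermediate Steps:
l(K) = 5 + K
144*l(-1) = 144*(5 - 1) = 144*4 = 576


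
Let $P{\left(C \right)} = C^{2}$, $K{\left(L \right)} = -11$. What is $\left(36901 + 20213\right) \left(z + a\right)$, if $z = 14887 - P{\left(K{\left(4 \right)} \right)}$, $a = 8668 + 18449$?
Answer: $2392105662$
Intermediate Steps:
$a = 27117$
$z = 14766$ ($z = 14887 - \left(-11\right)^{2} = 14887 - 121 = 14766$)
$\left(36901 + 20213\right) \left(z + a\right) = \left(36901 + 20213\right) \left(14766 + 27117\right) = 57114 \cdot 41883 = 2392105662$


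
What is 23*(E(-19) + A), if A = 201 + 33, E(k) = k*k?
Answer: 13685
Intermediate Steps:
E(k) = k²
A = 234
23*(E(-19) + A) = 23*((-19)² + 234) = 23*(361 + 234) = 23*595 = 13685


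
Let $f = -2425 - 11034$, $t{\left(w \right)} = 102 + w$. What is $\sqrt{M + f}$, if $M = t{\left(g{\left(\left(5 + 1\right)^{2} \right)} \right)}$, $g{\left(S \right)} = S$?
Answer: $i \sqrt{13321} \approx 115.42 i$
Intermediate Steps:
$M = 138$ ($M = 102 + \left(5 + 1\right)^{2} = 102 + 6^{2} = 102 + 36 = 138$)
$f = -13459$ ($f = -2425 - 11034 = -13459$)
$\sqrt{M + f} = \sqrt{138 - 13459} = \sqrt{-13321} = i \sqrt{13321}$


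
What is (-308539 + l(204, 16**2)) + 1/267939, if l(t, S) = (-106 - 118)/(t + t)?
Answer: -1405386229804/4554963 ≈ -3.0854e+5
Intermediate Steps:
l(t, S) = -112/t (l(t, S) = -224*1/(2*t) = -112/t)
(-308539 + l(204, 16**2)) + 1/267939 = (-308539 - 112/204) + 1/267939 = (-308539 - 112*1/204) + 1/267939 = (-308539 - 28/51) + 1/267939 = -15735517/51 + 1/267939 = -1405386229804/4554963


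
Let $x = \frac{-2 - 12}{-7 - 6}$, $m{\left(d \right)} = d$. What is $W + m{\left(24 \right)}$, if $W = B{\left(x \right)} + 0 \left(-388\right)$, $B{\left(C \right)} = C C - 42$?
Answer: $- \frac{2846}{169} \approx -16.84$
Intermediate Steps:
$x = \frac{14}{13}$ ($x = - \frac{14}{-13} = \left(-14\right) \left(- \frac{1}{13}\right) = \frac{14}{13} \approx 1.0769$)
$B{\left(C \right)} = -42 + C^{2}$ ($B{\left(C \right)} = C^{2} - 42 = -42 + C^{2}$)
$W = - \frac{6902}{169}$ ($W = \left(-42 + \left(\frac{14}{13}\right)^{2}\right) + 0 \left(-388\right) = \left(-42 + \frac{196}{169}\right) + 0 = - \frac{6902}{169} + 0 = - \frac{6902}{169} \approx -40.84$)
$W + m{\left(24 \right)} = - \frac{6902}{169} + 24 = - \frac{2846}{169}$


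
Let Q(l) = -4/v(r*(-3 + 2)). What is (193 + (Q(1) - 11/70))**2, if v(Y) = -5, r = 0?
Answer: 7349521/196 ≈ 37498.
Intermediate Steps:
Q(l) = 4/5 (Q(l) = -4/(-5) = -4*(-1/5) = 4/5)
(193 + (Q(1) - 11/70))**2 = (193 + (4/5 - 11/70))**2 = (193 + 9/14)**2 = (2711/14)**2 = 7349521/196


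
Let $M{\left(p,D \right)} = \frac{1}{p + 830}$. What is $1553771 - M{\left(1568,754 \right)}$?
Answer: $\frac{3725942857}{2398} \approx 1.5538 \cdot 10^{6}$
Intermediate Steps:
$M{\left(p,D \right)} = \frac{1}{830 + p}$
$1553771 - M{\left(1568,754 \right)} = 1553771 - \frac{1}{830 + 1568} = 1553771 - \frac{1}{2398} = \frac{3725942857}{2398}$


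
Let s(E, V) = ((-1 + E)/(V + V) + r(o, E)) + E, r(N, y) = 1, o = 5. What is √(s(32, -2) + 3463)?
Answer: √13953/2 ≈ 59.061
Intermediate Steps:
s(E, V) = 1 + E + (-1 + E)/(2*V) (s(E, V) = ((-1 + E)/(V + V) + 1) + E = ((-1 + E)/((2*V)) + 1) + E = ((-1 + E)*(1/(2*V)) + 1) + E = ((-1 + E)/(2*V) + 1) + E = (1 + (-1 + E)/(2*V)) + E = 1 + E + (-1 + E)/(2*V))
√(s(32, -2) + 3463) = √((½)*(-1 + 32 + 2*(-2)*(1 + 32))/(-2) + 3463) = √((½)*(-½)*(-1 + 32 + 2*(-2)*33) + 3463) = √((½)*(-½)*(-1 + 32 - 132) + 3463) = √((½)*(-½)*(-101) + 3463) = √(101/4 + 3463) = √(13953/4) = √13953/2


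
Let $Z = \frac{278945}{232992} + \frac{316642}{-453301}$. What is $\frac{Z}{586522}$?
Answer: $\frac{52670994581}{61945818157353024} \approx 8.5027 \cdot 10^{-7}$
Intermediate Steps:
$Z = \frac{52670994581}{105615506592}$ ($Z = 278945 \cdot \frac{1}{232992} + 316642 \left(- \frac{1}{453301}\right) = \frac{278945}{232992} - \frac{316642}{453301} = \frac{52670994581}{105615506592} \approx 0.4987$)
$\frac{Z}{586522} = \frac{52670994581}{105615506592 \cdot 586522} = \frac{52670994581}{105615506592} \cdot \frac{1}{586522} = \frac{52670994581}{61945818157353024}$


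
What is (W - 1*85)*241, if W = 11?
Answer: -17834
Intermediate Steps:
(W - 1*85)*241 = (11 - 1*85)*241 = (11 - 85)*241 = -74*241 = -17834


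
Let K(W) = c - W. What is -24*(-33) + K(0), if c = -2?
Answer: 790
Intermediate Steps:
K(W) = -2 - W
-24*(-33) + K(0) = -24*(-33) + (-2 - 1*0) = 792 + (-2 + 0) = 792 - 2 = 790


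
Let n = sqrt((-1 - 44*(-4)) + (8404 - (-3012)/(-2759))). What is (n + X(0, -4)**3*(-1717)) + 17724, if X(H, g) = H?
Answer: 17724 + sqrt(65295732791)/2759 ≈ 17817.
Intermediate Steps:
n = sqrt(65295732791)/2759 (n = sqrt((-1 + 176) + (8404 - (-3012)*(-1)/2759)) = sqrt(175 + (8404 - 1*3012/2759)) = sqrt(175 + (8404 - 3012/2759)) = sqrt(175 + 23183624/2759) = sqrt(23666449/2759) = sqrt(65295732791)/2759 ≈ 92.617)
(n + X(0, -4)**3*(-1717)) + 17724 = (sqrt(65295732791)/2759 + 0**3*(-1717)) + 17724 = (sqrt(65295732791)/2759 + 0*(-1717)) + 17724 = (sqrt(65295732791)/2759 + 0) + 17724 = sqrt(65295732791)/2759 + 17724 = 17724 + sqrt(65295732791)/2759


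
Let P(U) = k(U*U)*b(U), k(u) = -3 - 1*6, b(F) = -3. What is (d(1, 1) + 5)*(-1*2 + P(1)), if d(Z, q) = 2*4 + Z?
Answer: 350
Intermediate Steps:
k(u) = -9 (k(u) = -3 - 6 = -9)
d(Z, q) = 8 + Z
P(U) = 27 (P(U) = -9*(-3) = 27)
(d(1, 1) + 5)*(-1*2 + P(1)) = ((8 + 1) + 5)*(-1*2 + 27) = (9 + 5)*(-2 + 27) = 14*25 = 350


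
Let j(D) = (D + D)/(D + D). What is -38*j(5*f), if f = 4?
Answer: -38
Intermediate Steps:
j(D) = 1 (j(D) = (2*D)/((2*D)) = (2*D)*(1/(2*D)) = 1)
-38*j(5*f) = -38*1 = -38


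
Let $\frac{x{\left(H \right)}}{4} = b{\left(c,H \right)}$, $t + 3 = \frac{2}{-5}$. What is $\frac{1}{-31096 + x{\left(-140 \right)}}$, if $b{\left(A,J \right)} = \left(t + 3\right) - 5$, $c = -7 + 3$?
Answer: $- \frac{5}{155588} \approx -3.2136 \cdot 10^{-5}$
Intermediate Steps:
$c = -4$
$t = - \frac{17}{5}$ ($t = -3 + \frac{2}{-5} = -3 + 2 \left(- \frac{1}{5}\right) = -3 - \frac{2}{5} = - \frac{17}{5} \approx -3.4$)
$b{\left(A,J \right)} = - \frac{27}{5}$ ($b{\left(A,J \right)} = \left(- \frac{17}{5} + 3\right) - 5 = - \frac{2}{5} - 5 = - \frac{27}{5}$)
$x{\left(H \right)} = - \frac{108}{5}$ ($x{\left(H \right)} = 4 \left(- \frac{27}{5}\right) = - \frac{108}{5}$)
$\frac{1}{-31096 + x{\left(-140 \right)}} = \frac{1}{-31096 - \frac{108}{5}} = \frac{1}{- \frac{155588}{5}} = - \frac{5}{155588}$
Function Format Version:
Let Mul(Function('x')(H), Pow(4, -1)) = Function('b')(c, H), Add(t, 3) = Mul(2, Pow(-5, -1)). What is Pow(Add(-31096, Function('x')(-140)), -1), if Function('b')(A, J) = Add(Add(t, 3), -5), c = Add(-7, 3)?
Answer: Rational(-5, 155588) ≈ -3.2136e-5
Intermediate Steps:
c = -4
t = Rational(-17, 5) (t = Add(-3, Mul(2, Pow(-5, -1))) = Add(-3, Mul(2, Rational(-1, 5))) = Add(-3, Rational(-2, 5)) = Rational(-17, 5) ≈ -3.4000)
Function('b')(A, J) = Rational(-27, 5) (Function('b')(A, J) = Add(Add(Rational(-17, 5), 3), -5) = Add(Rational(-2, 5), -5) = Rational(-27, 5))
Function('x')(H) = Rational(-108, 5) (Function('x')(H) = Mul(4, Rational(-27, 5)) = Rational(-108, 5))
Pow(Add(-31096, Function('x')(-140)), -1) = Pow(Add(-31096, Rational(-108, 5)), -1) = Pow(Rational(-155588, 5), -1) = Rational(-5, 155588)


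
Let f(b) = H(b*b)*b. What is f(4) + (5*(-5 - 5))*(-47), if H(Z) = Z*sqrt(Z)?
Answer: 2606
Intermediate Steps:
H(Z) = Z**(3/2)
f(b) = b*(b**2)**(3/2) (f(b) = (b*b)**(3/2)*b = (b**2)**(3/2)*b = b*(b**2)**(3/2))
f(4) + (5*(-5 - 5))*(-47) = 4*(4**2)**(3/2) + (5*(-5 - 5))*(-47) = 4*16**(3/2) + (5*(-10))*(-47) = 4*64 - 50*(-47) = 256 + 2350 = 2606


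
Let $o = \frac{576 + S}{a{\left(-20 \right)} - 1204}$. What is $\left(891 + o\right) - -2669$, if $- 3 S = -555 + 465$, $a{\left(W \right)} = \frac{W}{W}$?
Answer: $\frac{1427358}{401} \approx 3559.5$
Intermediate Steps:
$a{\left(W \right)} = 1$
$S = 30$ ($S = - \frac{-555 + 465}{3} = \left(- \frac{1}{3}\right) \left(-90\right) = 30$)
$o = - \frac{202}{401}$ ($o = \frac{576 + 30}{1 - 1204} = \frac{606}{-1203} = 606 \left(- \frac{1}{1203}\right) = - \frac{202}{401} \approx -0.50374$)
$\left(891 + o\right) - -2669 = \left(891 - \frac{202}{401}\right) - -2669 = \frac{357089}{401} + 2669 = \frac{1427358}{401}$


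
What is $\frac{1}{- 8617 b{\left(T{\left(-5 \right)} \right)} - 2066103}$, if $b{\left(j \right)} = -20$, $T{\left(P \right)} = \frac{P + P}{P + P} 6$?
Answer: $- \frac{1}{1893763} \approx -5.2805 \cdot 10^{-7}$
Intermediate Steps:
$T{\left(P \right)} = 6$ ($T{\left(P \right)} = \frac{2 P}{2 P} 6 = 2 P \frac{1}{2 P} 6 = 1 \cdot 6 = 6$)
$\frac{1}{- 8617 b{\left(T{\left(-5 \right)} \right)} - 2066103} = \frac{1}{\left(-8617\right) \left(-20\right) - 2066103} = \frac{1}{172340 - 2066103} = \frac{1}{-1893763} = - \frac{1}{1893763}$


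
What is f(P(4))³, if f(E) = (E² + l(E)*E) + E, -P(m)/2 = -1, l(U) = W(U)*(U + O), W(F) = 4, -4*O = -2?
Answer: 17576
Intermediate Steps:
O = ½ (O = -¼*(-2) = ½ ≈ 0.50000)
l(U) = 2 + 4*U (l(U) = 4*(U + ½) = 4*(½ + U) = 2 + 4*U)
P(m) = 2 (P(m) = -2*(-1) = 2)
f(E) = E + E² + E*(2 + 4*E) (f(E) = (E² + (2 + 4*E)*E) + E = (E² + E*(2 + 4*E)) + E = E + E² + E*(2 + 4*E))
f(P(4))³ = (2*(3 + 5*2))³ = (2*(3 + 10))³ = (2*13)³ = 26³ = 17576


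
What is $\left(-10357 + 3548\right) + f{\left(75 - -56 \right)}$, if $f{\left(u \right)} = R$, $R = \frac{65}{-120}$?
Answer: $- \frac{163429}{24} \approx -6809.5$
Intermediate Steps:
$R = - \frac{13}{24}$ ($R = 65 \left(- \frac{1}{120}\right) = - \frac{13}{24} \approx -0.54167$)
$f{\left(u \right)} = - \frac{13}{24}$
$\left(-10357 + 3548\right) + f{\left(75 - -56 \right)} = \left(-10357 + 3548\right) - \frac{13}{24} = -6809 - \frac{13}{24} = - \frac{163429}{24}$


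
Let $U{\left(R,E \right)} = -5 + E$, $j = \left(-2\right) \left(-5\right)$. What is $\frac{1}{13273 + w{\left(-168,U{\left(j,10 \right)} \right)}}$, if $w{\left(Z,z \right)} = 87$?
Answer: $\frac{1}{13360} \approx 7.485 \cdot 10^{-5}$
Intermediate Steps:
$j = 10$
$\frac{1}{13273 + w{\left(-168,U{\left(j,10 \right)} \right)}} = \frac{1}{13273 + 87} = \frac{1}{13360}$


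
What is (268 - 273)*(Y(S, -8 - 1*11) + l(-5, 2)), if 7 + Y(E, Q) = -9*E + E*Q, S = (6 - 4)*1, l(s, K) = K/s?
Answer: 317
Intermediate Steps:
S = 2 (S = 2*1 = 2)
Y(E, Q) = -7 - 9*E + E*Q (Y(E, Q) = -7 + (-9*E + E*Q) = -7 - 9*E + E*Q)
(268 - 273)*(Y(S, -8 - 1*11) + l(-5, 2)) = (268 - 273)*((-7 - 9*2 + 2*(-8 - 1*11)) + 2/(-5)) = -5*((-7 - 18 + 2*(-8 - 11)) + 2*(-1/5)) = -5*((-7 - 18 + 2*(-19)) - 2/5) = -5*((-7 - 18 - 38) - 2/5) = -5*(-63 - 2/5) = -5*(-317/5) = 317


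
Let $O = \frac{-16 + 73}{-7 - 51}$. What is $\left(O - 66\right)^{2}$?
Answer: $\frac{15093225}{3364} \approx 4486.7$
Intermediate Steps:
$O = - \frac{57}{58}$ ($O = \frac{57}{-58} = 57 \left(- \frac{1}{58}\right) = - \frac{57}{58} \approx -0.98276$)
$\left(O - 66\right)^{2} = \left(- \frac{57}{58} - 66\right)^{2} = \left(- \frac{3885}{58}\right)^{2} = \frac{15093225}{3364}$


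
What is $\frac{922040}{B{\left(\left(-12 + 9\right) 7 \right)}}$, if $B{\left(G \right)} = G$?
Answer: $- \frac{131720}{3} \approx -43907.0$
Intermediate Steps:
$\frac{922040}{B{\left(\left(-12 + 9\right) 7 \right)}} = \frac{922040}{\left(-12 + 9\right) 7} = \frac{922040}{\left(-3\right) 7} = \frac{922040}{-21} = 922040 \left(- \frac{1}{21}\right) = - \frac{131720}{3}$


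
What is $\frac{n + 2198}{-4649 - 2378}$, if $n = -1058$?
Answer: $- \frac{1140}{7027} \approx -0.16223$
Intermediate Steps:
$\frac{n + 2198}{-4649 - 2378} = \frac{-1058 + 2198}{-4649 - 2378} = \frac{1140}{-7027} = 1140 \left(- \frac{1}{7027}\right) = - \frac{1140}{7027}$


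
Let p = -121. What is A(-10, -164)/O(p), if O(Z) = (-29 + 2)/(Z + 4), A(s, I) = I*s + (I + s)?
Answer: 19058/3 ≈ 6352.7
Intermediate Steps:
A(s, I) = I + s + I*s
O(Z) = -27/(4 + Z)
A(-10, -164)/O(p) = (-164 - 10 - 164*(-10))/((-27/(4 - 121))) = (-164 - 10 + 1640)/((-27/(-117))) = 1466/((-27*(-1/117))) = 1466/(3/13) = 1466*(13/3) = 19058/3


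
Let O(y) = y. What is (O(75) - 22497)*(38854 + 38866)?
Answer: -1742637840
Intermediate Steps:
(O(75) - 22497)*(38854 + 38866) = (75 - 22497)*(38854 + 38866) = -22422*77720 = -1742637840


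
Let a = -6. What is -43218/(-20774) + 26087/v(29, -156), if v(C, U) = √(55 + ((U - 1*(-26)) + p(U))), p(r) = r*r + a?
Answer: 21609/10387 + 26087*√55/1155 ≈ 169.58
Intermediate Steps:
p(r) = -6 + r² (p(r) = r*r - 6 = r² - 6 = -6 + r²)
v(C, U) = √(75 + U + U²) (v(C, U) = √(55 + ((U - 1*(-26)) + (-6 + U²))) = √(55 + ((U + 26) + (-6 + U²))) = √(55 + ((26 + U) + (-6 + U²))) = √(55 + (20 + U + U²)) = √(75 + U + U²))
-43218/(-20774) + 26087/v(29, -156) = -43218/(-20774) + 26087/(√(75 - 156 + (-156)²)) = -43218*(-1/20774) + 26087/(√(75 - 156 + 24336)) = 21609/10387 + 26087/(√24255) = 21609/10387 + 26087/((21*√55)) = 21609/10387 + 26087*(√55/1155) = 21609/10387 + 26087*√55/1155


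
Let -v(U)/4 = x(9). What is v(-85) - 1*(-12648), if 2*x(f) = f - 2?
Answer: 12634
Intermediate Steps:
x(f) = -1 + f/2 (x(f) = (f - 2)/2 = (-2 + f)/2 = -1 + f/2)
v(U) = -14 (v(U) = -4*(-1 + (1/2)*9) = -4*(-1 + 9/2) = -4*7/2 = -14)
v(-85) - 1*(-12648) = -14 - 1*(-12648) = -14 + 12648 = 12634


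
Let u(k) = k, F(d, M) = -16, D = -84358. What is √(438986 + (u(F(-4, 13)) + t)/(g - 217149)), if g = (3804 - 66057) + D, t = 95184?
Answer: √226903047224070/22735 ≈ 662.56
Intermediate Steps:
g = -146611 (g = (3804 - 66057) - 84358 = -62253 - 84358 = -146611)
√(438986 + (u(F(-4, 13)) + t)/(g - 217149)) = √(438986 + (-16 + 95184)/(-146611 - 217149)) = √(438986 + 95168/(-363760)) = √(438986 + 95168*(-1/363760)) = √(438986 - 5948/22735) = √(9980340762/22735) = √226903047224070/22735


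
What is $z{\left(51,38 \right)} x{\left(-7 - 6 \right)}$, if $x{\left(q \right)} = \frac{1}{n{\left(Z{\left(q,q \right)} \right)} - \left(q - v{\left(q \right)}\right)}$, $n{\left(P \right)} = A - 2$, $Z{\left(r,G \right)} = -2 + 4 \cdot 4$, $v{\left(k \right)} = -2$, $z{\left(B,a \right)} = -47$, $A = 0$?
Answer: $- \frac{47}{9} \approx -5.2222$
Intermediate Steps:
$Z{\left(r,G \right)} = 14$ ($Z{\left(r,G \right)} = -2 + 16 = 14$)
$n{\left(P \right)} = -2$ ($n{\left(P \right)} = 0 - 2 = -2$)
$x{\left(q \right)} = \frac{1}{-4 - q}$ ($x{\left(q \right)} = \frac{1}{-2 - \left(2 + q\right)} = \frac{1}{-4 - q}$)
$z{\left(51,38 \right)} x{\left(-7 - 6 \right)} = - 47 \left(- \frac{1}{4 - 13}\right) = - 47 \left(- \frac{1}{-9}\right) = - 47 \left(\left(-1\right) \left(- \frac{1}{9}\right)\right) = \left(-47\right) \frac{1}{9} = - \frac{47}{9}$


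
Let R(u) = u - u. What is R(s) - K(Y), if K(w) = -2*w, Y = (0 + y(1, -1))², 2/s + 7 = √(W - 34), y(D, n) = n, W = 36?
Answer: 2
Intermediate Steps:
s = 2/(-7 + √2) (s = 2/(-7 + √(36 - 34)) = 2/(-7 + √2) ≈ -0.35805)
Y = 1 (Y = (0 - 1)² = (-1)² = 1)
R(u) = 0
R(s) - K(Y) = 0 - (-2) = 0 - 1*(-2) = 0 + 2 = 2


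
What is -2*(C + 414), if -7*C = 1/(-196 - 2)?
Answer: -573805/693 ≈ -828.00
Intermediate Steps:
C = 1/1386 (C = -1/(7*(-196 - 2)) = -1/7/(-198) = -1/7*(-1/198) = 1/1386 ≈ 0.00072150)
-2*(C + 414) = -2*(1/1386 + 414) = -2*573805/1386 = -573805/693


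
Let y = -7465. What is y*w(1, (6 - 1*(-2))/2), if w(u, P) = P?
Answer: -29860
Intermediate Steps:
y*w(1, (6 - 1*(-2))/2) = -7465*(6 - 1*(-2))/2 = -7465*(6 + 2)/2 = -59720/2 = -7465*4 = -29860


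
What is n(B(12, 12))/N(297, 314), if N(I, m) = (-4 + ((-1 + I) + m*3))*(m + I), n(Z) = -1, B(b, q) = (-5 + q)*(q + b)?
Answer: -1/753974 ≈ -1.3263e-6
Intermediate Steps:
B(b, q) = (-5 + q)*(b + q)
N(I, m) = (I + m)*(-5 + I + 3*m) (N(I, m) = (-4 + ((-1 + I) + 3*m))*(I + m) = (-4 + (-1 + I + 3*m))*(I + m) = (-5 + I + 3*m)*(I + m) = (I + m)*(-5 + I + 3*m))
n(B(12, 12))/N(297, 314) = -1/(297² - 5*297 - 5*314 + 3*314² + 4*297*314) = -1/(88209 - 1485 - 1570 + 3*98596 + 373032) = -1/(88209 - 1485 - 1570 + 295788 + 373032) = -1/753974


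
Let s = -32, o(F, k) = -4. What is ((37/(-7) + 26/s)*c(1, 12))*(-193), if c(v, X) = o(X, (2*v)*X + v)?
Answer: -131819/28 ≈ -4707.8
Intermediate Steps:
c(v, X) = -4
((37/(-7) + 26/s)*c(1, 12))*(-193) = ((37/(-7) + 26/(-32))*(-4))*(-193) = ((37*(-1/7) + 26*(-1/32))*(-4))*(-193) = ((-37/7 - 13/16)*(-4))*(-193) = -683/112*(-4)*(-193) = (683/28)*(-193) = -131819/28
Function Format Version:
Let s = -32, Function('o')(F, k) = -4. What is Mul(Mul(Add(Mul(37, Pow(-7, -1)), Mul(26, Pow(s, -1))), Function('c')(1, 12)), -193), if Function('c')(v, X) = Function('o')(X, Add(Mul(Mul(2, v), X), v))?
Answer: Rational(-131819, 28) ≈ -4707.8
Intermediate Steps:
Function('c')(v, X) = -4
Mul(Mul(Add(Mul(37, Pow(-7, -1)), Mul(26, Pow(s, -1))), Function('c')(1, 12)), -193) = Mul(Mul(Add(Mul(37, Pow(-7, -1)), Mul(26, Pow(-32, -1))), -4), -193) = Mul(Mul(Add(Mul(37, Rational(-1, 7)), Mul(26, Rational(-1, 32))), -4), -193) = Mul(Mul(Add(Rational(-37, 7), Rational(-13, 16)), -4), -193) = Mul(Mul(Rational(-683, 112), -4), -193) = Mul(Rational(683, 28), -193) = Rational(-131819, 28)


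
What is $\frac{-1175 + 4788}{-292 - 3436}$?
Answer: $- \frac{3613}{3728} \approx -0.96915$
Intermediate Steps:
$\frac{-1175 + 4788}{-292 - 3436} = \frac{3613}{-3728} = 3613 \left(- \frac{1}{3728}\right) = - \frac{3613}{3728}$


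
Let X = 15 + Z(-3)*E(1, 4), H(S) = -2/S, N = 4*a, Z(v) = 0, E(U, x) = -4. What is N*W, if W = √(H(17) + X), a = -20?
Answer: -80*√4301/17 ≈ -308.62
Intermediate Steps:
N = -80 (N = 4*(-20) = -80)
X = 15 (X = 15 + 0*(-4) = 15 + 0 = 15)
W = √4301/17 (W = √(-2/17 + 15) = √(253/17) = √4301/17 ≈ 3.8578)
N*W = -80*√4301/17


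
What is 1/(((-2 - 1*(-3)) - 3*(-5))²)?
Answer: 1/256 ≈ 0.0039063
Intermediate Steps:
1/(((-2 - 1*(-3)) - 3*(-5))²) = 1/(((-2 + 3) + 15)²) = 1/((1 + 15)²) = 1/(16²) = 1/256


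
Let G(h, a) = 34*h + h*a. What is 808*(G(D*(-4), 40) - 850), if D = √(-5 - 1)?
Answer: -686800 - 239168*I*√6 ≈ -6.868e+5 - 5.8584e+5*I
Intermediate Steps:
D = I*√6 (D = √(-6) = I*√6 ≈ 2.4495*I)
G(h, a) = 34*h + a*h
808*(G(D*(-4), 40) - 850) = 808*(((I*√6)*(-4))*(34 + 40) - 850) = 808*(-4*I*√6*74 - 850) = 808*(-296*I*√6 - 850) = 808*(-850 - 296*I*√6) = -686800 - 239168*I*√6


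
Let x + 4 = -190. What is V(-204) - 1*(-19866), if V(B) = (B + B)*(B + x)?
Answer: 182250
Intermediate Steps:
x = -194 (x = -4 - 190 = -194)
V(B) = 2*B*(-194 + B) (V(B) = (B + B)*(B - 194) = (2*B)*(-194 + B) = 2*B*(-194 + B))
V(-204) - 1*(-19866) = 2*(-204)*(-194 - 204) - 1*(-19866) = 2*(-204)*(-398) + 19866 = 162384 + 19866 = 182250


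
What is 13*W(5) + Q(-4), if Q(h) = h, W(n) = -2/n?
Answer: -46/5 ≈ -9.2000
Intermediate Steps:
13*W(5) + Q(-4) = 13*(-2/5) - 4 = 13*(-2*⅕) - 4 = 13*(-⅖) - 4 = -26/5 - 4 = -46/5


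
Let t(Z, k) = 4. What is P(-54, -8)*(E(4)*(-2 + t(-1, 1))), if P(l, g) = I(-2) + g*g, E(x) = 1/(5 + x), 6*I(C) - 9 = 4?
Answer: 397/27 ≈ 14.704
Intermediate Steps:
I(C) = 13/6 (I(C) = 3/2 + (⅙)*4 = 3/2 + ⅔ = 13/6)
P(l, g) = 13/6 + g² (P(l, g) = 13/6 + g*g = 13/6 + g²)
P(-54, -8)*(E(4)*(-2 + t(-1, 1))) = (13/6 + (-8)²)*((-2 + 4)/(5 + 4)) = (13/6 + 64)*(2/9) = 397*((⅑)*2)/6 = (397/6)*(2/9) = 397/27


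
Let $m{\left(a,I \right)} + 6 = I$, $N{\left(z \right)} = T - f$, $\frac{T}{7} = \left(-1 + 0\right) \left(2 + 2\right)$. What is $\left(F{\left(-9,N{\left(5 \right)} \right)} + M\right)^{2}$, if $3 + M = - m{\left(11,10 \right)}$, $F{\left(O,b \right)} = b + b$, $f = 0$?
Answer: $3969$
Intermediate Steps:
$T = -28$ ($T = 7 \left(-1 + 0\right) \left(2 + 2\right) = 7 \left(\left(-1\right) 4\right) = 7 \left(-4\right) = -28$)
$N{\left(z \right)} = -28$ ($N{\left(z \right)} = -28 - 0 = -28 + 0 = -28$)
$m{\left(a,I \right)} = -6 + I$
$F{\left(O,b \right)} = 2 b$
$M = -7$ ($M = -3 - \left(-6 + 10\right) = -3 - 4 = -7$)
$\left(F{\left(-9,N{\left(5 \right)} \right)} + M\right)^{2} = \left(2 \left(-28\right) - 7\right)^{2} = \left(-56 - 7\right)^{2} = \left(-63\right)^{2} = 3969$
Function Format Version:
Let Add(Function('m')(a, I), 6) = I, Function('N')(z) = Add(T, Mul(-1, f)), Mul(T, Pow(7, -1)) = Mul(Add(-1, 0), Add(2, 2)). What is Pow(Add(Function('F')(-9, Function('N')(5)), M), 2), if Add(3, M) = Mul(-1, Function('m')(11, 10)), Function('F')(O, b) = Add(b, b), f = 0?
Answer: 3969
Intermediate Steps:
T = -28 (T = Mul(7, Mul(Add(-1, 0), Add(2, 2))) = Mul(7, Mul(-1, 4)) = Mul(7, -4) = -28)
Function('N')(z) = -28 (Function('N')(z) = Add(-28, Mul(-1, 0)) = Add(-28, 0) = -28)
Function('m')(a, I) = Add(-6, I)
Function('F')(O, b) = Mul(2, b)
M = -7 (M = Add(-3, Mul(-1, Add(-6, 10))) = Add(-3, Mul(-1, 4)) = Add(-3, -4) = -7)
Pow(Add(Function('F')(-9, Function('N')(5)), M), 2) = Pow(Add(Mul(2, -28), -7), 2) = Pow(Add(-56, -7), 2) = Pow(-63, 2) = 3969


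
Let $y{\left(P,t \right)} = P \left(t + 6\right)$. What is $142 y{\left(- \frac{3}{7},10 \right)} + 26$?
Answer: $- \frac{6634}{7} \approx -947.71$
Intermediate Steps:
$y{\left(P,t \right)} = P \left(6 + t\right)$
$142 y{\left(- \frac{3}{7},10 \right)} + 26 = 142 - \frac{3}{7} \left(6 + 10\right) + 26 = 142 \left(-3\right) \frac{1}{7} \cdot 16 + 26 = 142 \left(\left(- \frac{3}{7}\right) 16\right) + 26 = 142 \left(- \frac{48}{7}\right) + 26 = - \frac{6816}{7} + 26 = - \frac{6634}{7}$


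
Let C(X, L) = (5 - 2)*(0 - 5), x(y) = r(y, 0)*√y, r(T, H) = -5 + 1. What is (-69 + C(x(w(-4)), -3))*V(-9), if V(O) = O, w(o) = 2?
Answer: 756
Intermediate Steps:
r(T, H) = -4
x(y) = -4*√y
C(X, L) = -15 (C(X, L) = 3*(-5) = -15)
(-69 + C(x(w(-4)), -3))*V(-9) = (-69 - 15)*(-9) = -84*(-9) = 756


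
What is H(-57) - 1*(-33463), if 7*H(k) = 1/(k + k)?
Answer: 26703473/798 ≈ 33463.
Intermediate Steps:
H(k) = 1/(14*k) (H(k) = 1/(7*(k + k)) = 1/(7*((2*k))) = (1/(2*k))/7 = 1/(14*k))
H(-57) - 1*(-33463) = (1/14)/(-57) - 1*(-33463) = (1/14)*(-1/57) + 33463 = -1/798 + 33463 = 26703473/798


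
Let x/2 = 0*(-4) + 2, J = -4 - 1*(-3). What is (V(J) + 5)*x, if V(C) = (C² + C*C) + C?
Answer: 24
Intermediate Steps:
J = -1 (J = -4 + 3 = -1)
V(C) = C + 2*C² (V(C) = (C² + C²) + C = 2*C² + C = C + 2*C²)
x = 4 (x = 2*(0*(-4) + 2) = 2*(0 + 2) = 2*2 = 4)
(V(J) + 5)*x = (-(1 + 2*(-1)) + 5)*4 = (-(1 - 2) + 5)*4 = (-1*(-1) + 5)*4 = (1 + 5)*4 = 6*4 = 24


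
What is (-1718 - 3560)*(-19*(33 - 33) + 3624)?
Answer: -19127472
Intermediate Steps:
(-1718 - 3560)*(-19*(33 - 33) + 3624) = -5278*(-19*0 + 3624) = -5278*(0 + 3624) = -5278*3624 = -19127472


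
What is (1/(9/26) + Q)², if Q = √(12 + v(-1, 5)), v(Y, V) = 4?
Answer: 3844/81 ≈ 47.457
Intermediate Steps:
Q = 4 (Q = √(12 + 4) = √16 = 4)
(1/(9/26) + Q)² = (1/(9/26) + 4)² = (26/9 + 4)² = (62/9)² = 3844/81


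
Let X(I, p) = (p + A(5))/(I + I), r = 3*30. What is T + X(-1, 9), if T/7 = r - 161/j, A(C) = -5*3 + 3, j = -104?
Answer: 66803/104 ≈ 642.34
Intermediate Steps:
A(C) = -12 (A(C) = -15 + 3 = -12)
r = 90
T = 66647/104 (T = 7*(90 - 161/(-104)) = 7*(90 - 161*(-1/104)) = 7*(90 + 161/104) = 7*(9521/104) = 66647/104 ≈ 640.84)
X(I, p) = (-12 + p)/(2*I) (X(I, p) = (p - 12)/(I + I) = (-12 + p)/((2*I)) = (-12 + p)*(1/(2*I)) = (-12 + p)/(2*I))
T + X(-1, 9) = 66647/104 + (1/2)*(-12 + 9)/(-1) = 66647/104 + (1/2)*(-1)*(-3) = 66647/104 + 3/2 = 66803/104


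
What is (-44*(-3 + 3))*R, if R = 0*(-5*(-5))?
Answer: 0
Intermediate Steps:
R = 0 (R = 0*25 = 0)
(-44*(-3 + 3))*R = -44*(-3 + 3)*0 = -44*0*0 = 0*0 = 0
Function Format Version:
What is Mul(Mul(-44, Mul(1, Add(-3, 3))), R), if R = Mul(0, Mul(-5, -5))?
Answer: 0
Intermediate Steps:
R = 0 (R = Mul(0, 25) = 0)
Mul(Mul(-44, Mul(1, Add(-3, 3))), R) = Mul(Mul(-44, Mul(1, Add(-3, 3))), 0) = Mul(Mul(-44, Mul(1, 0)), 0) = Mul(Mul(-44, 0), 0) = Mul(0, 0) = 0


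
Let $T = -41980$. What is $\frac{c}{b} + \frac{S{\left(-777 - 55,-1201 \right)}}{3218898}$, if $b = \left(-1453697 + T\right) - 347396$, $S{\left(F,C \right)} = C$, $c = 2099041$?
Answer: $- \frac{6758812407491}{5932663993554} \approx -1.1393$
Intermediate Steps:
$b = -1843073$ ($b = \left(-1453697 - 41980\right) - 347396 = -1495677 - 347396 = -1843073$)
$\frac{c}{b} + \frac{S{\left(-777 - 55,-1201 \right)}}{3218898} = \frac{2099041}{-1843073} - \frac{1201}{3218898} = 2099041 \left(- \frac{1}{1843073}\right) - \frac{1201}{3218898} = - \frac{2099041}{1843073} - \frac{1201}{3218898} = - \frac{6758812407491}{5932663993554}$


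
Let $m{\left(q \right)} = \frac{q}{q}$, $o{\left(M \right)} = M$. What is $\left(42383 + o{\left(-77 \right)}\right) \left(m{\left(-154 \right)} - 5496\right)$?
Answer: $-232471470$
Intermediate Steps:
$m{\left(q \right)} = 1$
$\left(42383 + o{\left(-77 \right)}\right) \left(m{\left(-154 \right)} - 5496\right) = \left(42383 - 77\right) \left(1 - 5496\right) = 42306 \left(-5495\right) = -232471470$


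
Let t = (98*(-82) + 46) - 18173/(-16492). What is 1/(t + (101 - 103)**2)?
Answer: -16492/131686939 ≈ -0.00012524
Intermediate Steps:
t = -131752907/16492 (t = (-8036 + 46) - 18173*(-1)/16492 = -7990 - 1*(-18173/16492) = -7990 + 18173/16492 = -131752907/16492 ≈ -7988.9)
1/(t + (101 - 103)**2) = 1/(-131752907/16492 + (101 - 103)**2) = 1/(-131752907/16492 + (-2)**2) = 1/(-131752907/16492 + 4) = 1/(-131686939/16492) = -16492/131686939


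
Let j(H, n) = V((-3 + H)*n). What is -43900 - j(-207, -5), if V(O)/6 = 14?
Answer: -43984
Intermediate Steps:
V(O) = 84 (V(O) = 6*14 = 84)
j(H, n) = 84
-43900 - j(-207, -5) = -43900 - 1*84 = -43900 - 84 = -43984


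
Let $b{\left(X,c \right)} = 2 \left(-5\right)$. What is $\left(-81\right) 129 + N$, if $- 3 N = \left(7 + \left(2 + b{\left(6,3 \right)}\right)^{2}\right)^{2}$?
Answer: $- \frac{36388}{3} \approx -12129.0$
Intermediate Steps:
$b{\left(X,c \right)} = -10$
$N = - \frac{5041}{3}$ ($N = - \frac{\left(7 + \left(2 - 10\right)^{2}\right)^{2}}{3} = - \frac{\left(7 + \left(-8\right)^{2}\right)^{2}}{3} = - \frac{\left(7 + 64\right)^{2}}{3} = - \frac{71^{2}}{3} = \left(- \frac{1}{3}\right) 5041 = - \frac{5041}{3} \approx -1680.3$)
$\left(-81\right) 129 + N = \left(-81\right) 129 - \frac{5041}{3} = -10449 - \frac{5041}{3} = - \frac{36388}{3}$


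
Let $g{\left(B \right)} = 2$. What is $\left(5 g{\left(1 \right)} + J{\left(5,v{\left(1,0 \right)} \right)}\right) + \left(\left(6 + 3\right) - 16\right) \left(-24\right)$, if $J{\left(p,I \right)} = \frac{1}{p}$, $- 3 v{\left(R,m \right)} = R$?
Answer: $\frac{891}{5} \approx 178.2$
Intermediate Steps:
$v{\left(R,m \right)} = - \frac{R}{3}$
$\left(5 g{\left(1 \right)} + J{\left(5,v{\left(1,0 \right)} \right)}\right) + \left(\left(6 + 3\right) - 16\right) \left(-24\right) = \left(5 \cdot 2 + \frac{1}{5}\right) + \left(\left(6 + 3\right) - 16\right) \left(-24\right) = \left(10 + \frac{1}{5}\right) + \left(9 - 16\right) \left(-24\right) = \frac{51}{5} - -168 = \frac{51}{5} + 168 = \frac{891}{5}$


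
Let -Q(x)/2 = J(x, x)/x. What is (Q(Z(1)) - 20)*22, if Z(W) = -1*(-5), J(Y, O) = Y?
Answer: -484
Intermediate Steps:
Z(W) = 5
Q(x) = -2 (Q(x) = -2*x/x = -2*1 = -2)
(Q(Z(1)) - 20)*22 = (-2 - 20)*22 = -22*22 = -484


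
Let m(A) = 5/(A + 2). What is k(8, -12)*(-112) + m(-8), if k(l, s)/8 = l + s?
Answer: 21499/6 ≈ 3583.2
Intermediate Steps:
k(l, s) = 8*l + 8*s (k(l, s) = 8*(l + s) = 8*l + 8*s)
m(A) = 5/(2 + A)
k(8, -12)*(-112) + m(-8) = (8*8 + 8*(-12))*(-112) + 5/(2 - 8) = (64 - 96)*(-112) + 5/(-6) = -32*(-112) + 5*(-⅙) = 3584 - ⅚ = 21499/6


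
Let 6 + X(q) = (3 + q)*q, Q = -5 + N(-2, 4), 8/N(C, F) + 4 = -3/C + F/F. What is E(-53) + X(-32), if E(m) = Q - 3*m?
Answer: 3212/3 ≈ 1070.7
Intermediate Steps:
N(C, F) = 8/(-3 - 3/C) (N(C, F) = 8/(-4 + (-3/C + F/F)) = 8/(-4 + (-3/C + 1)) = 8/(-4 + (1 - 3/C)) = 8/(-3 - 3/C))
Q = -31/3 (Q = -5 - 8*(-2)/(3 + 3*(-2)) = -5 - 8*(-2)/(3 - 6) = -5 - 8*(-2)/(-3) = -5 - 8*(-2)*(-⅓) = -5 - 16/3 = -31/3 ≈ -10.333)
E(m) = -31/3 - 3*m
X(q) = -6 + q*(3 + q) (X(q) = -6 + (3 + q)*q = -6 + q*(3 + q))
E(-53) + X(-32) = (-31/3 - 3*(-53)) + (-6 + (-32)² + 3*(-32)) = (-31/3 + 159) + (-6 + 1024 - 96) = 446/3 + 922 = 3212/3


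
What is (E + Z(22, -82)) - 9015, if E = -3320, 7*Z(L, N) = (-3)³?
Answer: -86372/7 ≈ -12339.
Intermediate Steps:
Z(L, N) = -27/7 (Z(L, N) = (⅐)*(-3)³ = (⅐)*(-27) = -27/7)
(E + Z(22, -82)) - 9015 = (-3320 - 27/7) - 9015 = -23267/7 - 9015 = -86372/7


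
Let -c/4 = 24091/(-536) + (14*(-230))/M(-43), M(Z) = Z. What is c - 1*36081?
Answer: -208588729/5762 ≈ -36201.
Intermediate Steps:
c = -690007/5762 (c = -4*(24091/(-536) + (14*(-230))/(-43)) = -4*(24091*(-1/536) - 3220*(-1/43)) = -4*(-24091/536 + 3220/43) = -4*690007/23048 = -690007/5762 ≈ -119.75)
c - 1*36081 = -690007/5762 - 1*36081 = -690007/5762 - 36081 = -208588729/5762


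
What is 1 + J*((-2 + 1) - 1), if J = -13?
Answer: 27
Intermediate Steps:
1 + J*((-2 + 1) - 1) = 1 - 13*((-2 + 1) - 1) = 1 - 13*(-1 - 1) = 1 - 13*(-2) = 1 + 26 = 27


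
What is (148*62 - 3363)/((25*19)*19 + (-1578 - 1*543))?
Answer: 5813/6904 ≈ 0.84198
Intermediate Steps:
(148*62 - 3363)/((25*19)*19 + (-1578 - 1*543)) = (9176 - 3363)/(475*19 + (-1578 - 543)) = 5813/(9025 - 2121) = 5813/6904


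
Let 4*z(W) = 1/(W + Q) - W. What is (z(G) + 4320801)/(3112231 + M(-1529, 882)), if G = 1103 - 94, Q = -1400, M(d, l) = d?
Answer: 1689334561/1216284482 ≈ 1.3889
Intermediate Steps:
G = 1009
z(W) = -W/4 + 1/(4*(-1400 + W)) (z(W) = (1/(W - 1400) - W)/4 = (1/(-1400 + W) - W)/4 = -W/4 + 1/(4*(-1400 + W)))
(z(G) + 4320801)/(3112231 + M(-1529, 882)) = ((1 - 1*1009² + 1400*1009)/(4*(-1400 + 1009)) + 4320801)/(3112231 - 1529) = ((¼)*(1 - 1*1018081 + 1412600)/(-391) + 4320801)/3110702 = ((¼)*(-1/391)*(1 - 1018081 + 1412600) + 4320801)*(1/3110702) = ((¼)*(-1/391)*394520 + 4320801)*(1/3110702) = (-98630/391 + 4320801)*(1/3110702) = (1689334561/391)*(1/3110702) = 1689334561/1216284482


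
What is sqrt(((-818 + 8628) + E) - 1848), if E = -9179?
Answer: I*sqrt(3217) ≈ 56.719*I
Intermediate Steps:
sqrt(((-818 + 8628) + E) - 1848) = sqrt(((-818 + 8628) - 9179) - 1848) = sqrt((7810 - 9179) - 1848) = sqrt(-1369 - 1848) = sqrt(-3217) = I*sqrt(3217)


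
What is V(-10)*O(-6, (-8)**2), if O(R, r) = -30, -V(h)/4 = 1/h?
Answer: -12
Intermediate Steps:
V(h) = -4/h
V(-10)*O(-6, (-8)**2) = -4/(-10)*(-30) = -4*(-1/10)*(-30) = (2/5)*(-30) = -12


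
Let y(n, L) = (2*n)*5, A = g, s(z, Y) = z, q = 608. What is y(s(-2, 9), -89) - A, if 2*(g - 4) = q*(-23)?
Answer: 6968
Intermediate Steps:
g = -6988 (g = 4 + (608*(-23))/2 = 4 + (½)*(-13984) = 4 - 6992 = -6988)
A = -6988
y(n, L) = 10*n
y(s(-2, 9), -89) - A = 10*(-2) - 1*(-6988) = -20 + 6988 = 6968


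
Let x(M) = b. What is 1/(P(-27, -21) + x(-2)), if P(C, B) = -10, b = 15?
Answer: ⅕ ≈ 0.20000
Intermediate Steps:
x(M) = 15
1/(P(-27, -21) + x(-2)) = 1/(-10 + 15) = 1/5 = ⅕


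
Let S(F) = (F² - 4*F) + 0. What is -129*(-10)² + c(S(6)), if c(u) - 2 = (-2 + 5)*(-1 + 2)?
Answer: -12895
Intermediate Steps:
S(F) = F² - 4*F
c(u) = 5 (c(u) = 2 + (-2 + 5)*(-1 + 2) = 2 + 3*1 = 2 + 3 = 5)
-129*(-10)² + c(S(6)) = -129*(-10)² + 5 = -129*100 + 5 = -12900 + 5 = -12895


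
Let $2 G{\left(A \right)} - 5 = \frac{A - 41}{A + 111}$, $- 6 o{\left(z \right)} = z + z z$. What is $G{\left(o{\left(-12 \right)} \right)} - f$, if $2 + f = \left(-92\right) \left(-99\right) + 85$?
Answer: $- \frac{817808}{89} \approx -9188.9$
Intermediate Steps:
$o{\left(z \right)} = - \frac{z}{6} - \frac{z^{2}}{6}$ ($o{\left(z \right)} = - \frac{z + z z}{6} = - \frac{z + z^{2}}{6} = - \frac{z}{6} - \frac{z^{2}}{6}$)
$f = 9191$ ($f = -2 + \left(\left(-92\right) \left(-99\right) + 85\right) = -2 + \left(9108 + 85\right) = -2 + 9193 = 9191$)
$G{\left(A \right)} = \frac{5}{2} + \frac{-41 + A}{2 \left(111 + A\right)}$ ($G{\left(A \right)} = \frac{5}{2} + \frac{\left(A - 41\right) \frac{1}{A + 111}}{2} = \frac{5}{2} + \frac{\left(-41 + A\right) \frac{1}{111 + A}}{2} = \frac{5}{2} + \frac{\frac{1}{111 + A} \left(-41 + A\right)}{2} = \frac{5}{2} + \frac{-41 + A}{2 \left(111 + A\right)}$)
$G{\left(o{\left(-12 \right)} \right)} - f = \frac{257 + 3 \left(\left(- \frac{1}{6}\right) \left(-12\right) \left(1 - 12\right)\right)}{111 - - 2 \left(1 - 12\right)} - 9191 = \frac{257 + 3 \left(\left(- \frac{1}{6}\right) \left(-12\right) \left(-11\right)\right)}{111 - \left(-2\right) \left(-11\right)} - 9191 = \frac{257 + 3 \left(-22\right)}{111 - 22} - 9191 = \frac{257 - 66}{89} - 9191 = \frac{1}{89} \cdot 191 - 9191 = \frac{191}{89} - 9191 = - \frac{817808}{89}$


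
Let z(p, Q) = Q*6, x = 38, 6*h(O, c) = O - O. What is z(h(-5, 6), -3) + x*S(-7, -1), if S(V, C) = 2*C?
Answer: -94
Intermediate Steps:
h(O, c) = 0 (h(O, c) = (O - O)/6 = (⅙)*0 = 0)
z(p, Q) = 6*Q
z(h(-5, 6), -3) + x*S(-7, -1) = 6*(-3) + 38*(2*(-1)) = -18 + 38*(-2) = -18 - 76 = -94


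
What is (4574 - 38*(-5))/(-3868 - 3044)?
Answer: -397/576 ≈ -0.68924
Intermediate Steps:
(4574 - 38*(-5))/(-3868 - 3044) = (4574 + 190)/(-6912) = 4764*(-1/6912) = -397/576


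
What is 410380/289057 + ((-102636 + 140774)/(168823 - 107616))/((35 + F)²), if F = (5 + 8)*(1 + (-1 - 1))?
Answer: 6084099163653/4281539455358 ≈ 1.4210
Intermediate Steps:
F = -13 (F = 13*(1 - 2) = 13*(-1) = -13)
410380/289057 + ((-102636 + 140774)/(168823 - 107616))/((35 + F)²) = 410380/289057 + ((-102636 + 140774)/(168823 - 107616))/((35 - 13)²) = 410380*(1/289057) + (38138/61207)/(22²) = 410380/289057 + (38138*(1/61207))/484 = 410380/289057 + (38138/61207)*(1/484) = 410380/289057 + 19069/14812094 = 6084099163653/4281539455358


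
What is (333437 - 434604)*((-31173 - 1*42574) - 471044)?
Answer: 55114871097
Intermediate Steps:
(333437 - 434604)*((-31173 - 1*42574) - 471044) = -101167*((-31173 - 42574) - 471044) = -101167*(-73747 - 471044) = -101167*(-544791) = 55114871097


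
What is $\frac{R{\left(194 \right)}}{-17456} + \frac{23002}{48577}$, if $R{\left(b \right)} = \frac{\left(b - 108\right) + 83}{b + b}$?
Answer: $\frac{5025247753}{10613178176} \approx 0.47349$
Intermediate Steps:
$R{\left(b \right)} = \frac{-25 + b}{2 b}$ ($R{\left(b \right)} = \frac{\left(-108 + b\right) + 83}{2 b} = \left(-25 + b\right) \frac{1}{2 b} = \frac{-25 + b}{2 b}$)
$\frac{R{\left(194 \right)}}{-17456} + \frac{23002}{48577} = \frac{\frac{1}{2} \cdot \frac{1}{194} \left(-25 + 194\right)}{-17456} + \frac{23002}{48577} = \frac{1}{2} \cdot \frac{1}{194} \cdot 169 \left(- \frac{1}{17456}\right) + 23002 \cdot \frac{1}{48577} = \frac{169}{388} \left(- \frac{1}{17456}\right) + \frac{742}{1567} = - \frac{169}{6772928} + \frac{742}{1567} = \frac{5025247753}{10613178176}$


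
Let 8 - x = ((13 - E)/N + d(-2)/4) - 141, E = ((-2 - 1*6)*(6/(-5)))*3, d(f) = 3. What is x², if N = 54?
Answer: 6434125369/291600 ≈ 22065.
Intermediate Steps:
E = 144/5 (E = ((-2 - 6)*(6*(-⅕)))*3 = -8*(-6/5)*3 = (48/5)*3 = 144/5 ≈ 28.800)
x = 80213/540 (x = 8 - (((13 - 1*144/5)/54 + 3/4) - 141) = 8 - (((13 - 144/5)*(1/54) + 3*(¼)) - 141) = 8 - ((-79/5*1/54 + ¾) - 141) = 8 - ((-79/270 + ¾) - 141) = 8 - (247/540 - 141) = 8 - 1*(-75893/540) = 8 + 75893/540 = 80213/540 ≈ 148.54)
x² = (80213/540)² = 6434125369/291600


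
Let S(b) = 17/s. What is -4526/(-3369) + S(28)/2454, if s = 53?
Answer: 196239295/146059626 ≈ 1.3436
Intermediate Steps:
S(b) = 17/53
-4526/(-3369) + S(28)/2454 = -4526/(-3369) + (17/53)/2454 = -4526*(-1/3369) + (17/53)*(1/2454) = 4526/3369 + 17/130062 = 196239295/146059626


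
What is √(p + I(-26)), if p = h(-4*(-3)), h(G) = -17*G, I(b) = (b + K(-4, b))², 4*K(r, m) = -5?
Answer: √8617/4 ≈ 23.207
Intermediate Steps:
K(r, m) = -5/4 (K(r, m) = (¼)*(-5) = -5/4)
I(b) = (-5/4 + b)² (I(b) = (b - 5/4)² = (-5/4 + b)²)
p = -204 (p = -(-68)*(-3) = -17*12 = -204)
√(p + I(-26)) = √(-204 + (-5 + 4*(-26))²/16) = √(-204 + (-5 - 104)²/16) = √(-204 + (1/16)*(-109)²) = √(-204 + (1/16)*11881) = √(-204 + 11881/16) = √(8617/16) = √8617/4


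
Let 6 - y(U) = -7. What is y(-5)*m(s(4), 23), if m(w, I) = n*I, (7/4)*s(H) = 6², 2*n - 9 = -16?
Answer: -2093/2 ≈ -1046.5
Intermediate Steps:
n = -7/2 (n = 9/2 + (½)*(-16) = 9/2 - 8 = -7/2 ≈ -3.5000)
y(U) = 13 (y(U) = 6 - 1*(-7) = 6 + 7 = 13)
s(H) = 144/7 (s(H) = (4/7)*6² = (4/7)*36 = 144/7)
m(w, I) = -7*I/2
y(-5)*m(s(4), 23) = 13*(-7/2*23) = 13*(-161/2) = -2093/2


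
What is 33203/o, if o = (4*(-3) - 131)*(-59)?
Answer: 33203/8437 ≈ 3.9354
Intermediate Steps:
o = 8437 (o = (-12 - 131)*(-59) = -143*(-59) = 8437)
33203/o = 33203/8437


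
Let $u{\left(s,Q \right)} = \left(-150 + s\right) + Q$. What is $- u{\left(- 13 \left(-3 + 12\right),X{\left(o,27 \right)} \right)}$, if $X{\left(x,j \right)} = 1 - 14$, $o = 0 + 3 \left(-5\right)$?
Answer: $280$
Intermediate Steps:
$o = -15$ ($o = 0 - 15 = -15$)
$X{\left(x,j \right)} = -13$
$u{\left(s,Q \right)} = -150 + Q + s$
$- u{\left(- 13 \left(-3 + 12\right),X{\left(o,27 \right)} \right)} = - (-150 - 13 - 13 \left(-3 + 12\right)) = - (-150 - 13 - 117) = \left(-1\right) \left(-280\right) = 280$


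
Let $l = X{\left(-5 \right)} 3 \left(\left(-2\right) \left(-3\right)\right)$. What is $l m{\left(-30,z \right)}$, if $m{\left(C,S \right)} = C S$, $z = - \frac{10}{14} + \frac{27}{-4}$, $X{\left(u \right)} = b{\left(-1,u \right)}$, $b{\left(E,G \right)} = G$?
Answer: $- \frac{141075}{7} \approx -20154.0$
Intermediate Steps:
$X{\left(u \right)} = u$
$l = -90$ ($l = \left(-5\right) 3 \left(\left(-2\right) \left(-3\right)\right) = \left(-15\right) 6 = -90$)
$z = - \frac{209}{28}$ ($z = \left(-10\right) \frac{1}{14} + 27 \left(- \frac{1}{4}\right) = - \frac{5}{7} - \frac{27}{4} = - \frac{209}{28} \approx -7.4643$)
$l m{\left(-30,z \right)} = - 90 \left(\left(-30\right) \left(- \frac{209}{28}\right)\right) = \left(-90\right) \frac{3135}{14} = - \frac{141075}{7}$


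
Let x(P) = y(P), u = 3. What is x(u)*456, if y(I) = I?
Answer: 1368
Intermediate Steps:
x(P) = P
x(u)*456 = 3*456 = 1368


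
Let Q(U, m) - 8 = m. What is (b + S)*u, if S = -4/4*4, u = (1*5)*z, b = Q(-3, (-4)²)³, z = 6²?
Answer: 2487600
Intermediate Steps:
Q(U, m) = 8 + m
z = 36
b = 13824 (b = (8 + (-4)²)³ = (8 + 16)³ = 24³ = 13824)
u = 180 (u = (1*5)*36 = 5*36 = 180)
S = -4 (S = -4*¼*4 = -1*4 = -4)
(b + S)*u = (13824 - 4)*180 = 13820*180 = 2487600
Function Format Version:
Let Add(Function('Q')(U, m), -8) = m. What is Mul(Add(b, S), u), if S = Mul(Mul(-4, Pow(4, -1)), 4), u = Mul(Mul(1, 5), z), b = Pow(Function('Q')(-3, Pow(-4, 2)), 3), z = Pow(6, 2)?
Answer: 2487600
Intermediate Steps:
Function('Q')(U, m) = Add(8, m)
z = 36
b = 13824 (b = Pow(Add(8, Pow(-4, 2)), 3) = Pow(Add(8, 16), 3) = Pow(24, 3) = 13824)
u = 180 (u = Mul(Mul(1, 5), 36) = Mul(5, 36) = 180)
S = -4 (S = Mul(Mul(-4, Rational(1, 4)), 4) = Mul(-1, 4) = -4)
Mul(Add(b, S), u) = Mul(Add(13824, -4), 180) = Mul(13820, 180) = 2487600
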